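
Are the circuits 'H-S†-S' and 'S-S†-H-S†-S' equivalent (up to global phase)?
Yes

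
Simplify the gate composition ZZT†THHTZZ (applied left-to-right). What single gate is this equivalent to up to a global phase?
T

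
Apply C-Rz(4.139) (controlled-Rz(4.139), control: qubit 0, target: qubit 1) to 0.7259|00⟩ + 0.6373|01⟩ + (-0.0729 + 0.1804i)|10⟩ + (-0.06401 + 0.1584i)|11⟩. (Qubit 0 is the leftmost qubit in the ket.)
0.7259|00⟩ + 0.6373|01⟩ + (0.1933 - 0.02226i)|10⟩ + (-0.1085 - 0.132i)|11⟩

C-Rz(4.139) leaves the control-|0⟩ kets |00⟩, |01⟩ unchanged and applies Rz(4.139) to qubit 1 on the control-|1⟩ pair (|10⟩, |11⟩).
Rz(4.139) = [[e^(−iθ/2), 0], [0, e^(iθ/2)]] with e^(±iθ/2) = cos(θ/2) ± i·sin(θ/2); θ = 4.139, cos(θ/2) ≈ -0.478288, sin(θ/2) ≈ 0.878203.
With a = amp(|10⟩) = (-0.0729 + 0.1804i) and b = amp(|11⟩) = (-0.06401 + 0.1584i):
new amp(|10⟩) = (-0.478288 - 0.878203i)·a = (0.1933 - 0.02226i)
new amp(|11⟩) = (-0.478288 + 0.878203i)·b = (-0.1085 - 0.132i)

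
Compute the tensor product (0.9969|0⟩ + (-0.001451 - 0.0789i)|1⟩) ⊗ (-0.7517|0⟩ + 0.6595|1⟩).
-0.7494|00⟩ + 0.6575|01⟩ + (0.001091 + 0.05931i)|10⟩ + (-0.0009569 - 0.05203i)|11⟩

amp(|b₁b₂…⟩) = product of the factor amplitudes for bits b₁, b₂, …; only kets whose every factor amplitude is nonzero survive.
|00⟩: (0.9969)(-0.7517) = -0.7494
|01⟩: (0.9969)(0.6595) = 0.6575
|10⟩: (-0.001451 - 0.0789i)(-0.7517) = (0.001091 + 0.05931i)
|11⟩: (-0.001451 - 0.0789i)(0.6595) = (-0.0009569 - 0.05203i)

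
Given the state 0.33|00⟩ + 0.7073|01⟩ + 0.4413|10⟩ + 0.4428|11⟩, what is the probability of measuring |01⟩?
0.5003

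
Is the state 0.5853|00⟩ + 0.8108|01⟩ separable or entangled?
Separable

Writing the state as a|00⟩ + b|01⟩ + c|10⟩ + d|11⟩, it is a product state iff ad − bc = 0.
Here (a, b, c, d) = (0.5853, 0.8108, 0, 0): ad − bc = (0.5853)(0) − (0.8108)(0) = 0, so the state is separable.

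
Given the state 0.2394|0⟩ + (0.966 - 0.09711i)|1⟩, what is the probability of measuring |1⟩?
0.9426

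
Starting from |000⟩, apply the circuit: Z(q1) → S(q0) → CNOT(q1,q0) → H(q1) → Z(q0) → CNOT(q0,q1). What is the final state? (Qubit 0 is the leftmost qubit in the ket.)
1/√2|000⟩ + 1/√2|010⟩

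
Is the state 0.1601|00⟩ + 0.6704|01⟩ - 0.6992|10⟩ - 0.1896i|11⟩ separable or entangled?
Entangled

Writing the state as a|00⟩ + b|01⟩ + c|10⟩ + d|11⟩, it is a product state iff ad − bc = 0.
Here (a, b, c, d) = (0.1601, 0.6704, -0.6992, -0.1896i): ad − bc = (0.1601)(-0.1896i) − (0.6704)(-0.6992) = (0.4687 - 0.03035i) ≠ 0, so the state is entangled.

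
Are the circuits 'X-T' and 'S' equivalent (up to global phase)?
No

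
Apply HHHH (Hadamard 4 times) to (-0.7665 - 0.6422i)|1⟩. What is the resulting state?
(-0.7665 - 0.6422i)|1⟩

H² = I, so an even number of Hadamards cancels: H^4 = I and the state is unchanged.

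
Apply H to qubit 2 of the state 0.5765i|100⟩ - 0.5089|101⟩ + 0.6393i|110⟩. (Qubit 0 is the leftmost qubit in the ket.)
(-0.3598 + 0.4076i)|100⟩ + (0.3598 + 0.4076i)|101⟩ + 0.4521i|110⟩ + 0.4521i|111⟩

H on qubit 2 mixes each pair of kets that differ only in qubit 2: amplitudes (a, b) of (|…0…⟩, |…1…⟩) become ((a + b)/√2, (a − b)/√2). Kets absent from the input have amplitude 0.
(|100⟩, |101⟩): (a, b) = (0.5765i, -0.5089) → ((-0.3598 + 0.4076i), (0.3598 + 0.4076i))
(|110⟩, |111⟩): (a, b) = (0.6393i, 0) → (0.4521i, 0.4521i)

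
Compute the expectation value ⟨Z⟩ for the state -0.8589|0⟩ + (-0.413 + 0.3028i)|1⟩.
0.4755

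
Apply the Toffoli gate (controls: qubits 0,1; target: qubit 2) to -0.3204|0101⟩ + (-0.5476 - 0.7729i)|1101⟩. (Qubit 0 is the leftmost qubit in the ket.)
-0.3204|0101⟩ + (-0.5476 - 0.7729i)|1111⟩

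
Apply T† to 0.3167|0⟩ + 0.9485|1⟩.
0.3167|0⟩ + (0.6707 - 0.6707i)|1⟩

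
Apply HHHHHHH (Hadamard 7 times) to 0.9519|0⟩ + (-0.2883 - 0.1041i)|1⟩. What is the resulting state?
(0.4692 - 0.07361i)|0⟩ + (0.877 + 0.07361i)|1⟩

H² = I, so H^7 = H: a single Hadamard. With (a, b) = (0.9519, (-0.2883 - 0.1041i)), H gives ((a + b)/√2, (a − b)/√2) = ((0.4692 - 0.07361i), (0.877 + 0.07361i)).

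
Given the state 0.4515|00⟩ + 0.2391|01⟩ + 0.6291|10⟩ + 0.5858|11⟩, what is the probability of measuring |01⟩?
0.05717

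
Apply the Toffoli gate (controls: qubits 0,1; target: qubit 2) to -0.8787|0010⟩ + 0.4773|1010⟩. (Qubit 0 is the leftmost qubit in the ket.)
-0.8787|0010⟩ + 0.4773|1010⟩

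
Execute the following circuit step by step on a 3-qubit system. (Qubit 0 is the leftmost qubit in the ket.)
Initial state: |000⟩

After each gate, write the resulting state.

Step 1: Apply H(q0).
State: 1/√2|000⟩ + 1/√2|100⟩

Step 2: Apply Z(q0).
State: 1/√2|000⟩ - 1/√2|100⟩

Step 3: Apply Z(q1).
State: 1/√2|000⟩ - 1/√2|100⟩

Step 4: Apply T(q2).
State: 1/√2|000⟩ - 1/√2|100⟩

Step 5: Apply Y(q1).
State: (1/√2)i|010⟩ - (1/√2)i|110⟩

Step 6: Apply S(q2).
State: (1/√2)i|010⟩ - (1/√2)i|110⟩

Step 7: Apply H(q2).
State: (1/2)i|010⟩ + (1/2)i|011⟩ - (1/2)i|110⟩ - (1/2)i|111⟩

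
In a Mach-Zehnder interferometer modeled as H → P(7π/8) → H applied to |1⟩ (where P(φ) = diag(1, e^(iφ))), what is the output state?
(0.9619 - 0.1913i)|0⟩ + (0.03806 + 0.1913i)|1⟩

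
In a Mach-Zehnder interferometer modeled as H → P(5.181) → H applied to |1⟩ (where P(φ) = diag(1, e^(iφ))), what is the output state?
(0.2742 + 0.4461i)|0⟩ + (0.7258 - 0.4461i)|1⟩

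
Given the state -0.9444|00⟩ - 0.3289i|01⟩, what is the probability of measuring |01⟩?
0.1082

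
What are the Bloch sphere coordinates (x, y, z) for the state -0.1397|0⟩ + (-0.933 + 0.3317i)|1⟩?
(0.2607, -0.09268, -0.961)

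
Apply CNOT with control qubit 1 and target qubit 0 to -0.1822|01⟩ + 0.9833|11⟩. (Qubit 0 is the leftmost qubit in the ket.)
0.9833|01⟩ - 0.1822|11⟩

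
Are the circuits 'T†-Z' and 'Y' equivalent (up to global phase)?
No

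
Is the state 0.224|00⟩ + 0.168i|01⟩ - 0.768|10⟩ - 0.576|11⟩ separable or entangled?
Entangled

Writing the state as a|00⟩ + b|01⟩ + c|10⟩ + d|11⟩, it is a product state iff ad − bc = 0.
Here (a, b, c, d) = (0.224, 0.168i, -0.768, -0.576): ad − bc = (0.224)(-0.576) − (0.168i)(-0.768) = (-0.129 + 0.129i) ≠ 0, so the state is entangled.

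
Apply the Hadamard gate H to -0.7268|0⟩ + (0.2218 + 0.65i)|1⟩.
(-0.3571 + 0.4596i)|0⟩ + (-0.6708 - 0.4596i)|1⟩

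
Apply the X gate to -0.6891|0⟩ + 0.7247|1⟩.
0.7247|0⟩ - 0.6891|1⟩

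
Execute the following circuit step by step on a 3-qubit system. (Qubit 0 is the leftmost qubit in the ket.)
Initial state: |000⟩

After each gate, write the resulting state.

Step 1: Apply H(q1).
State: 1/√2|000⟩ + 1/√2|010⟩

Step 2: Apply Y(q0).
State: (1/√2)i|100⟩ + (1/√2)i|110⟩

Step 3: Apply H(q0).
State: (1/2)i|000⟩ + (1/2)i|010⟩ - (1/2)i|100⟩ - (1/2)i|110⟩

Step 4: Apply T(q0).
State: (1/2)i|000⟩ + (1/2)i|010⟩ + (1/√8 - (1/√8)i)|100⟩ + (1/√8 - (1/√8)i)|110⟩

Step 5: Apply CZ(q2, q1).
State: (1/2)i|000⟩ + (1/2)i|010⟩ + (1/√8 - (1/√8)i)|100⟩ + (1/√8 - (1/√8)i)|110⟩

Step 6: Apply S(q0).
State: (1/2)i|000⟩ + (1/2)i|010⟩ + (1/√8 + (1/√8)i)|100⟩ + (1/√8 + (1/√8)i)|110⟩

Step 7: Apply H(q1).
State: (1/√2)i|000⟩ + (1/2 + (1/2)i)|100⟩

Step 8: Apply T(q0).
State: (1/√2)i|000⟩ + (1/√2)i|100⟩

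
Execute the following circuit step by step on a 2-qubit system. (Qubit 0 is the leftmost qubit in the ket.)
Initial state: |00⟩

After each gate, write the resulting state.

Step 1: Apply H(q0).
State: 1/√2|00⟩ + 1/√2|10⟩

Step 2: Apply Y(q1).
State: (1/√2)i|01⟩ + (1/√2)i|11⟩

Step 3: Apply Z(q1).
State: -(1/√2)i|01⟩ - (1/√2)i|11⟩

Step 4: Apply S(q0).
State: -(1/√2)i|01⟩ + 1/√2|11⟩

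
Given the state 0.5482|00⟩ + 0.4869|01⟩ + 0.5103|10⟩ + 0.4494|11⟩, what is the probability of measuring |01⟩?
0.2371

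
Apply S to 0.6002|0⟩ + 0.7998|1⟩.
0.6002|0⟩ + 0.7998i|1⟩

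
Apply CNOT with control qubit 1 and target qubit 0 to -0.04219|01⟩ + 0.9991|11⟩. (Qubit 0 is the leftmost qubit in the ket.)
0.9991|01⟩ - 0.04219|11⟩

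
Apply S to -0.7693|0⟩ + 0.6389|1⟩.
-0.7693|0⟩ + 0.6389i|1⟩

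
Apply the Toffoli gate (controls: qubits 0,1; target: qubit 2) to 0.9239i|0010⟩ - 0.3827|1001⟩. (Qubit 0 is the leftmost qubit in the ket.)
0.9239i|0010⟩ - 0.3827|1001⟩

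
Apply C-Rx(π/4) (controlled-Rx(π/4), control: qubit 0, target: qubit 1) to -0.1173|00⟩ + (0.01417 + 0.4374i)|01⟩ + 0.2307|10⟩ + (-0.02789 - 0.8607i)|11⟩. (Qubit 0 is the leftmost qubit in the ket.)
-0.1173|00⟩ + (0.01417 + 0.4374i)|01⟩ + (-0.1162 + 0.01067i)|10⟩ + (-0.02577 - 0.8835i)|11⟩

C-Rx(π/4) leaves the control-|0⟩ kets |00⟩, |01⟩ unchanged and applies Rx(π/4) to qubit 1 on the control-|1⟩ pair (|10⟩, |11⟩).
Rx(π/4) = [[cos(θ/2), −i·sin(θ/2)], [−i·sin(θ/2), cos(θ/2)]]; θ = π/4, cos(θ/2) ≈ 0.92388, sin(θ/2) ≈ 0.382683.
With a = amp(|10⟩) = 0.2307 and b = amp(|11⟩) = (-0.02789 - 0.8607i):
new amp(|10⟩) = (0.92388)·a + (-0.382683i)·b = (-0.1162 + 0.01067i)
new amp(|11⟩) = (-0.382683i)·a + (0.92388)·b = (-0.02577 - 0.8835i)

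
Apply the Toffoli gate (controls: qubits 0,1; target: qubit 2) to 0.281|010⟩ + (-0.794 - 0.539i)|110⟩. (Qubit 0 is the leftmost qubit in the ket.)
0.281|010⟩ + (-0.794 - 0.539i)|111⟩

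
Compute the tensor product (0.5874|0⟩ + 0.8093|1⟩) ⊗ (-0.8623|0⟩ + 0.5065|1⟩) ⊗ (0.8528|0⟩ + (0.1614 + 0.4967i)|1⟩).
-0.432|000⟩ + (-0.08175 - 0.2516i)|001⟩ + 0.2537|010⟩ + (0.04802 + 0.1478i)|011⟩ - 0.5951|100⟩ + (-0.1126 - 0.3466i)|101⟩ + 0.3496|110⟩ + (0.06616 + 0.2036i)|111⟩

amp(|b₁b₂…⟩) = product of the factor amplitudes for bits b₁, b₂, …; only kets whose every factor amplitude is nonzero survive.
|000⟩: (0.5874)(-0.8623)(0.8528) = -0.432
|001⟩: (0.5874)(-0.8623)(0.1614 + 0.4967i) = (-0.08175 - 0.2516i)
|010⟩: (0.5874)(0.5065)(0.8528) = 0.2537
|011⟩: (0.5874)(0.5065)(0.1614 + 0.4967i) = (0.04802 + 0.1478i)
|100⟩: (0.8093)(-0.8623)(0.8528) = -0.5951
|101⟩: (0.8093)(-0.8623)(0.1614 + 0.4967i) = (-0.1126 - 0.3466i)
|110⟩: (0.8093)(0.5065)(0.8528) = 0.3496
|111⟩: (0.8093)(0.5065)(0.1614 + 0.4967i) = (0.06616 + 0.2036i)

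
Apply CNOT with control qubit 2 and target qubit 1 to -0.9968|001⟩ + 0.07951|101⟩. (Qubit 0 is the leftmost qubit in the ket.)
-0.9968|011⟩ + 0.07951|111⟩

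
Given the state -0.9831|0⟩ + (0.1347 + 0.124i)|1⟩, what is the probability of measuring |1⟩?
0.03352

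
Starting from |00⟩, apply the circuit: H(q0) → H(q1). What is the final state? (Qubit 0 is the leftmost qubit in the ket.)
1/2|00⟩ + 1/2|01⟩ + 1/2|10⟩ + 1/2|11⟩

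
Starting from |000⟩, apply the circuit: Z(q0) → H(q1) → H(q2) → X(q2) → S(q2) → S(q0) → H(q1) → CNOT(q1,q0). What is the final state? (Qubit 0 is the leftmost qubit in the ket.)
1/√2|000⟩ + (1/√2)i|001⟩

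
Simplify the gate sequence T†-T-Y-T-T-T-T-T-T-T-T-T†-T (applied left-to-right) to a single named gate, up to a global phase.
Y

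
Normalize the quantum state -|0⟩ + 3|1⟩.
-0.3162|0⟩ + 0.9487|1⟩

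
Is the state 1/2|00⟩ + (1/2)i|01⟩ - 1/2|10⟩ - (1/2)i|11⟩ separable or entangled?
Separable

Writing the state as a|00⟩ + b|01⟩ + c|10⟩ + d|11⟩, it is a product state iff ad − bc = 0.
Here (a, b, c, d) = (1/2, (1/2)i, -1/2, -(1/2)i): ad − bc = (1/2)(-(1/2)i) − ((1/2)i)(-1/2) = 0, so the state is separable.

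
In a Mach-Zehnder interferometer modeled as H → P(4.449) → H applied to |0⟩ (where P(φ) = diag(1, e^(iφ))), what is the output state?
(0.3698 - 0.4828i)|0⟩ + (0.6302 + 0.4828i)|1⟩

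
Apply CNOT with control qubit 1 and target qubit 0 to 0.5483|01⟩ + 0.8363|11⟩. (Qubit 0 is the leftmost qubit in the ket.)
0.8363|01⟩ + 0.5483|11⟩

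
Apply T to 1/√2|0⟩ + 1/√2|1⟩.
1/√2|0⟩ + (1/2 + (1/2)i)|1⟩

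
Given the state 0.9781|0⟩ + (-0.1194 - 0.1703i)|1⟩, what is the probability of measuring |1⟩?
0.04326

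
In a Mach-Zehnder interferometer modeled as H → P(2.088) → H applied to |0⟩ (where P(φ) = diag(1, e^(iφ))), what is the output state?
(0.2528 + 0.4346i)|0⟩ + (0.7472 - 0.4346i)|1⟩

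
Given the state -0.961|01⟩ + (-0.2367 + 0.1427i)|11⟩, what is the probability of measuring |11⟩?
0.07639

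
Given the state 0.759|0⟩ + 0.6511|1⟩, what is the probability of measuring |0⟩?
0.5761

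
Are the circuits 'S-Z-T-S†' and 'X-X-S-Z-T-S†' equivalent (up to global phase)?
Yes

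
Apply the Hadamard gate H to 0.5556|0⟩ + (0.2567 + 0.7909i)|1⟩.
(0.5744 + 0.5593i)|0⟩ + (0.2114 - 0.5593i)|1⟩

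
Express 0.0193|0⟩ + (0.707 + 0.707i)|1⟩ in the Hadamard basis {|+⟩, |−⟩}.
(0.5136 + 0.4999i)|+⟩ + (-0.4863 - 0.4999i)|−⟩

With |ψ⟩ = α|0⟩ + β|1⟩, the Hadamard-basis coefficients are ⟨+|ψ⟩ = (α + β)/√2 and ⟨−|ψ⟩ = (α − β)/√2.
Here α = 0.0193, β = (0.707 + 0.707i): (α + β)/√2 = (0.5136 + 0.4999i), (α − β)/√2 = (-0.4863 - 0.4999i).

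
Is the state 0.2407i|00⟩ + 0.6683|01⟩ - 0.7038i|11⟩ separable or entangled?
Entangled

Writing the state as a|00⟩ + b|01⟩ + c|10⟩ + d|11⟩, it is a product state iff ad − bc = 0.
Here (a, b, c, d) = (0.2407i, 0.6683, 0, -0.7038i): ad − bc = (0.2407i)(-0.7038i) − (0.6683)(0) = 0.1694 ≠ 0, so the state is entangled.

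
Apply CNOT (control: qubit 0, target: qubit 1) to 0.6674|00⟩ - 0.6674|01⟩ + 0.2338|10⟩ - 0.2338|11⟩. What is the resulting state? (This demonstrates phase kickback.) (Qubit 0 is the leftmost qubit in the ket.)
0.6674|00⟩ - 0.6674|01⟩ - 0.2338|10⟩ + 0.2338|11⟩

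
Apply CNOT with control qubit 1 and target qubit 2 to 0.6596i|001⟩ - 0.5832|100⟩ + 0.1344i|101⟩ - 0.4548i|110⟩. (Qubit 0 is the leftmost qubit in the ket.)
0.6596i|001⟩ - 0.5832|100⟩ + 0.1344i|101⟩ - 0.4548i|111⟩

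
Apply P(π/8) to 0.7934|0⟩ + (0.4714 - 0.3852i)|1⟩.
0.7934|0⟩ + (0.5829 - 0.1755i)|1⟩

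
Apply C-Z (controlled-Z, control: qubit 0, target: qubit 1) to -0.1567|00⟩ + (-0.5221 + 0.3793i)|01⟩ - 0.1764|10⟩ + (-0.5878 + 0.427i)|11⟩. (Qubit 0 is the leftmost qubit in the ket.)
-0.1567|00⟩ + (-0.5221 + 0.3793i)|01⟩ - 0.1764|10⟩ + (0.5878 - 0.427i)|11⟩

C-Z leaves the control-|0⟩ kets |00⟩, |01⟩ unchanged and applies Z to qubit 1 on the control-|1⟩ pair (|10⟩, |11⟩).
Z = [[1, 0], [0, -1]].
With a = amp(|10⟩) = -0.1764 and b = amp(|11⟩) = (-0.5878 + 0.427i):
new amp(|10⟩) = (1)·a = -0.1764
new amp(|11⟩) = (-1)·b = (0.5878 - 0.427i)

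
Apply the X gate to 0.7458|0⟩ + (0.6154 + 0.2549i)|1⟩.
(0.6154 + 0.2549i)|0⟩ + 0.7458|1⟩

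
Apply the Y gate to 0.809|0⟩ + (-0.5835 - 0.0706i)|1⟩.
(-0.0706 + 0.5835i)|0⟩ + 0.809i|1⟩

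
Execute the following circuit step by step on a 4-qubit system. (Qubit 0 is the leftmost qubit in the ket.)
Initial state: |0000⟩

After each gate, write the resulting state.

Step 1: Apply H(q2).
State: 1/√2|0000⟩ + 1/√2|0010⟩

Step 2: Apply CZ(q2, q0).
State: 1/√2|0000⟩ + 1/√2|0010⟩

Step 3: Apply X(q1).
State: 1/√2|0100⟩ + 1/√2|0110⟩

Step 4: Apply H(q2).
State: |0100⟩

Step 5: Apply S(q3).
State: |0100⟩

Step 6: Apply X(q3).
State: |0101⟩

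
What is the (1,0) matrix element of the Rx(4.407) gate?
-0.8064i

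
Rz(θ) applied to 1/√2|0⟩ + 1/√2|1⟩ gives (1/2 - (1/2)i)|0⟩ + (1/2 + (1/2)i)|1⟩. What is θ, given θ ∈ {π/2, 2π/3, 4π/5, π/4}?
π/2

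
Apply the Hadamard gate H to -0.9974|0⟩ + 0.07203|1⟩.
-0.6543|0⟩ - 0.7562|1⟩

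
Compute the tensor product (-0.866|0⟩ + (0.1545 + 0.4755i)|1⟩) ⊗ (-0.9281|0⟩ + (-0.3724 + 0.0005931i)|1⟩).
0.8037|00⟩ + (0.3225 - 0.0005136i)|01⟩ + (-0.1434 - 0.4413i)|10⟩ + (-0.05782 - 0.177i)|11⟩

amp(|b₁b₂…⟩) = product of the factor amplitudes for bits b₁, b₂, …; only kets whose every factor amplitude is nonzero survive.
|00⟩: (-0.866)(-0.9281) = 0.8037
|01⟩: (-0.866)(-0.3724 + 0.0005931i) = (0.3225 - 0.0005136i)
|10⟩: (0.1545 + 0.4755i)(-0.9281) = (-0.1434 - 0.4413i)
|11⟩: (0.1545 + 0.4755i)(-0.3724 + 0.0005931i) = (-0.05782 - 0.177i)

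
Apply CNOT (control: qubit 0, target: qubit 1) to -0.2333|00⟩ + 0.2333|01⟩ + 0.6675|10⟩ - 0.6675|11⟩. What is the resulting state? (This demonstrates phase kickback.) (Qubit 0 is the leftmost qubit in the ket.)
-0.2333|00⟩ + 0.2333|01⟩ - 0.6675|10⟩ + 0.6675|11⟩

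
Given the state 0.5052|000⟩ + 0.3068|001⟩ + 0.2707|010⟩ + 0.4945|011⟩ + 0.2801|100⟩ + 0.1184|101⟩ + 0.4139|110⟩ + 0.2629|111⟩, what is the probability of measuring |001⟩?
0.09413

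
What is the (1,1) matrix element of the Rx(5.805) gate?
-0.9716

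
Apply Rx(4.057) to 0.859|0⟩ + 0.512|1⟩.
(-0.3796 - 0.4593i)|0⟩ + (-0.2262 - 0.7706i)|1⟩

Rx(4.057) = [[cos(θ/2), −i·sin(θ/2)], [−i·sin(θ/2), cos(θ/2)]]; θ = 4.057, cos(θ/2) ≈ -0.441889, sin(θ/2) ≈ 0.89707.
With a = amp(|0⟩) = 0.859 and b = amp(|1⟩) = 0.512:
new amp(|0⟩) = (-0.441889)·a + (-0.89707i)·b = (-0.3796 - 0.4593i)
new amp(|1⟩) = (-0.89707i)·a + (-0.441889)·b = (-0.2262 - 0.7706i)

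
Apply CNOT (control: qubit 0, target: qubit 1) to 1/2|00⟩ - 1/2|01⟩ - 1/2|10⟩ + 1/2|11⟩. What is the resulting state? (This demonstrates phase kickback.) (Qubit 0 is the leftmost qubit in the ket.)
1/2|00⟩ - 1/2|01⟩ + 1/2|10⟩ - 1/2|11⟩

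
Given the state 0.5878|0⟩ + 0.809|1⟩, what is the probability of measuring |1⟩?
0.6545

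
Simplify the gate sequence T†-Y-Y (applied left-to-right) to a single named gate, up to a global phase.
T†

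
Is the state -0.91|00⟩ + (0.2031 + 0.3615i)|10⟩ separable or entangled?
Separable

Writing the state as a|00⟩ + b|01⟩ + c|10⟩ + d|11⟩, it is a product state iff ad − bc = 0.
Here (a, b, c, d) = (-0.91, 0, (0.2031 + 0.3615i), 0): ad − bc = (-0.91)(0) − (0)(0.2031 + 0.3615i) = 0, so the state is separable.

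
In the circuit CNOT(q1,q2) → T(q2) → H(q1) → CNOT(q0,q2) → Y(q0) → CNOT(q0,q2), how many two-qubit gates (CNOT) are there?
3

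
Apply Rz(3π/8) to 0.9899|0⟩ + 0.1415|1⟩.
(0.8231 - 0.55i)|0⟩ + (0.1177 + 0.07861i)|1⟩

Rz(3π/8) = [[e^(−iθ/2), 0], [0, e^(iθ/2)]] with e^(±iθ/2) = cos(θ/2) ± i·sin(θ/2); θ = 3π/8, cos(θ/2) ≈ 0.83147, sin(θ/2) ≈ 0.55557.
With a = amp(|0⟩) = 0.9899 and b = amp(|1⟩) = 0.1415:
new amp(|0⟩) = (0.83147 - 0.55557i)·a = (0.8231 - 0.55i)
new amp(|1⟩) = (0.83147 + 0.55557i)·b = (0.1177 + 0.07861i)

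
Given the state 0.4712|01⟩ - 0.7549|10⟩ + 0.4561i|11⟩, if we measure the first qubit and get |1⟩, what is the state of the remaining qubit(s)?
-0.8559|0⟩ + 0.5171i|1⟩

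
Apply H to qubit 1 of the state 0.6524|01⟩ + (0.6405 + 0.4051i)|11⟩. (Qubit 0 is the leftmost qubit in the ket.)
0.4613|00⟩ - 0.4613|01⟩ + (0.4529 + 0.2864i)|10⟩ + (-0.4529 - 0.2864i)|11⟩

H on qubit 1 mixes each pair of kets that differ only in qubit 1: amplitudes (a, b) of (|…0…⟩, |…1…⟩) become ((a + b)/√2, (a − b)/√2). Kets absent from the input have amplitude 0.
(|00⟩, |01⟩): (a, b) = (0, 0.6524) → (0.4613, -0.4613)
(|10⟩, |11⟩): (a, b) = (0, (0.6405 + 0.4051i)) → ((0.4529 + 0.2864i), (-0.4529 - 0.2864i))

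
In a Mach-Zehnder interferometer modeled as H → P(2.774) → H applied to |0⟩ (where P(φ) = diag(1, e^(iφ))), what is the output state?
(0.0334 + 0.1797i)|0⟩ + (0.9666 - 0.1797i)|1⟩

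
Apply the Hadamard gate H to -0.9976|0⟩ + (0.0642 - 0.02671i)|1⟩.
(-0.66 - 0.01889i)|0⟩ + (-0.7508 + 0.01889i)|1⟩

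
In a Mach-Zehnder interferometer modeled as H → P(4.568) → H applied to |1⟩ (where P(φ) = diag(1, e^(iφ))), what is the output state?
(0.5719 + 0.4948i)|0⟩ + (0.4281 - 0.4948i)|1⟩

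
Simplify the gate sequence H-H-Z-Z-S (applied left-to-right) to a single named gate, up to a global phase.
S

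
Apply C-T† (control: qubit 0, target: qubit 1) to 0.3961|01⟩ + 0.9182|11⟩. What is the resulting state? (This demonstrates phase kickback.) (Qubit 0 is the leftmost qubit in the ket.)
0.3961|01⟩ + (0.6493 - 0.6493i)|11⟩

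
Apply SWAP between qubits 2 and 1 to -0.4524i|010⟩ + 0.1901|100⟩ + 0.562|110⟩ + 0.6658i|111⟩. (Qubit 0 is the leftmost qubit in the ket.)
-0.4524i|001⟩ + 0.1901|100⟩ + 0.562|101⟩ + 0.6658i|111⟩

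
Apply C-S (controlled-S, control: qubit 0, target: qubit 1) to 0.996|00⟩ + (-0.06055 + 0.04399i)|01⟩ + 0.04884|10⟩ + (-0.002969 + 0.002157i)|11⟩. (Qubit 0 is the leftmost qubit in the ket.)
0.996|00⟩ + (-0.06055 + 0.04399i)|01⟩ + 0.04884|10⟩ + (-0.002157 - 0.002969i)|11⟩

C-S leaves the control-|0⟩ kets |00⟩, |01⟩ unchanged and applies S to qubit 1 on the control-|1⟩ pair (|10⟩, |11⟩).
S = [[1, 0], [0, i]].
With a = amp(|10⟩) = 0.04884 and b = amp(|11⟩) = (-0.002969 + 0.002157i):
new amp(|10⟩) = (1)·a = 0.04884
new amp(|11⟩) = (i)·b = (-0.002157 - 0.002969i)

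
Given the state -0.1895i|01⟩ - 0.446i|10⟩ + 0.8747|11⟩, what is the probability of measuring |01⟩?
0.03591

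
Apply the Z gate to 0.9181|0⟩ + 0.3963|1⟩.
0.9181|0⟩ - 0.3963|1⟩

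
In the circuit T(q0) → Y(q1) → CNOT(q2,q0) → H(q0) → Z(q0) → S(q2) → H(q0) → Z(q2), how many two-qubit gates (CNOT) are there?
1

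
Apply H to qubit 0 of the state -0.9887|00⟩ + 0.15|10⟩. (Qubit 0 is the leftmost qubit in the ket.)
-0.5931|00⟩ - 0.8052|10⟩

H on qubit 0 mixes each pair of kets that differ only in qubit 0: amplitudes (a, b) of (|…0…⟩, |…1…⟩) become ((a + b)/√2, (a − b)/√2). Kets absent from the input have amplitude 0.
(|00⟩, |10⟩): (a, b) = (-0.9887, 0.15) → (-0.5931, -0.8052)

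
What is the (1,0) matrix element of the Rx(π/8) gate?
-0.1951i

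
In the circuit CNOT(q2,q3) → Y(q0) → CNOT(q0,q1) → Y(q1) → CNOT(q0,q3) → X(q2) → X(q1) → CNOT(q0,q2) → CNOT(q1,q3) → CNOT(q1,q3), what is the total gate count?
10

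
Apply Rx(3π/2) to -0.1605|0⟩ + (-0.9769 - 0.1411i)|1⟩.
(0.01372 + 0.6908i)|0⟩ + (0.6908 + 0.2133i)|1⟩

Rx(3π/2) = [[cos(θ/2), −i·sin(θ/2)], [−i·sin(θ/2), cos(θ/2)]]; θ = 3π/2, cos(θ/2) ≈ -0.707107, sin(θ/2) ≈ 0.707107.
With a = amp(|0⟩) = -0.1605 and b = amp(|1⟩) = (-0.9769 - 0.1411i):
new amp(|0⟩) = (-0.707107)·a + (-0.707107i)·b = (0.01372 + 0.6908i)
new amp(|1⟩) = (-0.707107i)·a + (-0.707107)·b = (0.6908 + 0.2133i)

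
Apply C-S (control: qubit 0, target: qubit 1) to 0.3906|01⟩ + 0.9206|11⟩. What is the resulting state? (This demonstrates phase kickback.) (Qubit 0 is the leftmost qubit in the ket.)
0.3906|01⟩ + 0.9206i|11⟩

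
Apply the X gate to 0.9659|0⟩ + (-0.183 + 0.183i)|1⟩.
(-0.183 + 0.183i)|0⟩ + 0.9659|1⟩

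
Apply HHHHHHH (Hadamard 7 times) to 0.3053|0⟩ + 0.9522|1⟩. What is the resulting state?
0.8892|0⟩ - 0.4574|1⟩

H² = I, so H^7 = H: a single Hadamard. With (a, b) = (0.3053, 0.9522), H gives ((a + b)/√2, (a − b)/√2) = (0.8892, -0.4574).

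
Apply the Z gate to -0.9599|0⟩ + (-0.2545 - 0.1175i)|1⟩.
-0.9599|0⟩ + (0.2545 + 0.1175i)|1⟩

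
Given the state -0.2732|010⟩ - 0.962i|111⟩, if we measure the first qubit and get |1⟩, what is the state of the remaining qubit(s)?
-i|11⟩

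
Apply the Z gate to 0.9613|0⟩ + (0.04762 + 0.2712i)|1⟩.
0.9613|0⟩ + (-0.04762 - 0.2712i)|1⟩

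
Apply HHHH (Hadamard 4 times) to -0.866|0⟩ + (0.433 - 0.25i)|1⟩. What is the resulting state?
-0.866|0⟩ + (0.433 - 0.25i)|1⟩

H² = I, so an even number of Hadamards cancels: H^4 = I and the state is unchanged.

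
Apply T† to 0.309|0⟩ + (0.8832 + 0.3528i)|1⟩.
0.309|0⟩ + (0.874 - 0.375i)|1⟩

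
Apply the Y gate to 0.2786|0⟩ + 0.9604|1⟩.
-0.9604i|0⟩ + 0.2786i|1⟩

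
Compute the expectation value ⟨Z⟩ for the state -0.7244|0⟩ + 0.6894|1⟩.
0.04948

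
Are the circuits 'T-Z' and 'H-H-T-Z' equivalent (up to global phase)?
Yes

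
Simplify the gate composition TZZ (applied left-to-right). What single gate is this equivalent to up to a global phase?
T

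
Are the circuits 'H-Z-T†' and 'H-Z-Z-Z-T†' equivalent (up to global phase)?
Yes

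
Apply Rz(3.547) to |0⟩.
(-0.2013 - 0.9795i)|0⟩

Rz(3.547) = [[e^(−iθ/2), 0], [0, e^(iθ/2)]] with e^(±iθ/2) = cos(θ/2) ± i·sin(θ/2); θ = 3.547, cos(θ/2) ≈ -0.201318, sin(θ/2) ≈ 0.979526.
With a = amp(|0⟩) = 1 and b = amp(|1⟩) = 0:
new amp(|0⟩) = (-0.201318 - 0.979526i)·a = (-0.2013 - 0.9795i)
new amp(|1⟩) = (-0.201318 + 0.979526i)·b = 0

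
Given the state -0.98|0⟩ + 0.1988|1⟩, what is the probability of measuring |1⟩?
0.03952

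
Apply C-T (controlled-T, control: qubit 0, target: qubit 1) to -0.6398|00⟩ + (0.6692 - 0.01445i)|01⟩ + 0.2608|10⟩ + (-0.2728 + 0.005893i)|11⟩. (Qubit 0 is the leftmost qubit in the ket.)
-0.6398|00⟩ + (0.6692 - 0.01445i)|01⟩ + 0.2608|10⟩ + (-0.1971 - 0.1887i)|11⟩

C-T leaves the control-|0⟩ kets |00⟩, |01⟩ unchanged and applies T to qubit 1 on the control-|1⟩ pair (|10⟩, |11⟩).
T = [[1, 0], [0, (1/√2 + (1/√2)i)]].
With a = amp(|10⟩) = 0.2608 and b = amp(|11⟩) = (-0.2728 + 0.005893i):
new amp(|10⟩) = (1)·a = 0.2608
new amp(|11⟩) = (1/√2 + (1/√2)i)·b = (-0.1971 - 0.1887i)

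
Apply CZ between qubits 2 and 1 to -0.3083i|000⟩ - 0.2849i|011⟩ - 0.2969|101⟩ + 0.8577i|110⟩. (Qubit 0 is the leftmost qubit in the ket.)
-0.3083i|000⟩ + 0.2849i|011⟩ - 0.2969|101⟩ + 0.8577i|110⟩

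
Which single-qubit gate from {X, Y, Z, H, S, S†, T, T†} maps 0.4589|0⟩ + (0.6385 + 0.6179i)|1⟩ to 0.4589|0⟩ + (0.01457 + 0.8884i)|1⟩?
T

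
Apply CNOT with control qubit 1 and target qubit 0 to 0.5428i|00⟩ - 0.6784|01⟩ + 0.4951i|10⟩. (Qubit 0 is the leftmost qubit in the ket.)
0.5428i|00⟩ + 0.4951i|10⟩ - 0.6784|11⟩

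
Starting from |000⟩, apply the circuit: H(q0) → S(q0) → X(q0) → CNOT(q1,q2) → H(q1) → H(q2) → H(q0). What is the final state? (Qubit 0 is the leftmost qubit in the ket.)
(0.25 + 0.25i)|000⟩ + (0.25 + 0.25i)|001⟩ + (0.25 + 0.25i)|010⟩ + (0.25 + 0.25i)|011⟩ + (-0.25 + 0.25i)|100⟩ + (-0.25 + 0.25i)|101⟩ + (-0.25 + 0.25i)|110⟩ + (-0.25 + 0.25i)|111⟩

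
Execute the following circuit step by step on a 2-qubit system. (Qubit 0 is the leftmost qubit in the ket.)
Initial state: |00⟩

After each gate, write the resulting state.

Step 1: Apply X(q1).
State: |01⟩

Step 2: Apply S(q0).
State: |01⟩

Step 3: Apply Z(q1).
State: -|01⟩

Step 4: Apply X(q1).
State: -|00⟩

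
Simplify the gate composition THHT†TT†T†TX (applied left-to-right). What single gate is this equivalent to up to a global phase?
X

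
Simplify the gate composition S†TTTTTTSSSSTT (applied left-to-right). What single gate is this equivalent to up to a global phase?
S†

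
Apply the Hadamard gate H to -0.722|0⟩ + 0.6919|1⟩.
-0.02128|0⟩ - 0.9998|1⟩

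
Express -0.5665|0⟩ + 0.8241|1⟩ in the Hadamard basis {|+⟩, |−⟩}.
0.1822|+⟩ - 0.9833|−⟩

With |ψ⟩ = α|0⟩ + β|1⟩, the Hadamard-basis coefficients are ⟨+|ψ⟩ = (α + β)/√2 and ⟨−|ψ⟩ = (α − β)/√2.
Here α = -0.5665, β = 0.8241: (α + β)/√2 = 0.1822, (α − β)/√2 = -0.9833.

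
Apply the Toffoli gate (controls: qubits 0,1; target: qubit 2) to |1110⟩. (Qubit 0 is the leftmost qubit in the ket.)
|1100⟩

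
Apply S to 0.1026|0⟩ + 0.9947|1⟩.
0.1026|0⟩ + 0.9947i|1⟩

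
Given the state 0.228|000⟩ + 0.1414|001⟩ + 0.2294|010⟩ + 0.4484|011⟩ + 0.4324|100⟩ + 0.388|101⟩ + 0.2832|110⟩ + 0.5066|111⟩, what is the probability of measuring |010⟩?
0.05262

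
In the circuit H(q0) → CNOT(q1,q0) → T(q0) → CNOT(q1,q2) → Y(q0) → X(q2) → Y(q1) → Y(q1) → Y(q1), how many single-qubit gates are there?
7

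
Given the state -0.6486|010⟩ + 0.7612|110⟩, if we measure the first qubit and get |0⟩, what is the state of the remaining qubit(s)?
-|10⟩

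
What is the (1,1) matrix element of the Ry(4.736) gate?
-0.7154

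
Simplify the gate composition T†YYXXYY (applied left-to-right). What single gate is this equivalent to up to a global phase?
T†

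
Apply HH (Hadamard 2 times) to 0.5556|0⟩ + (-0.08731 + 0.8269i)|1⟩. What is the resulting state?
0.5556|0⟩ + (-0.08731 + 0.8269i)|1⟩

H² = I, so an even number of Hadamards cancels: H^2 = I and the state is unchanged.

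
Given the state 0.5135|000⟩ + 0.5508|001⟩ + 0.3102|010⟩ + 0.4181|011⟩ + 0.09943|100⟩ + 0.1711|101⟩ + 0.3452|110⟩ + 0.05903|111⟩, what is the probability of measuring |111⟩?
0.003485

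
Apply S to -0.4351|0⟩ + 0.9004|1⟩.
-0.4351|0⟩ + 0.9004i|1⟩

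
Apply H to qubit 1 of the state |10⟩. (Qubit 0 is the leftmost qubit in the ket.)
1/√2|10⟩ + 1/√2|11⟩

H on qubit 1 mixes each pair of kets that differ only in qubit 1: amplitudes (a, b) of (|…0…⟩, |…1…⟩) become ((a + b)/√2, (a − b)/√2). Kets absent from the input have amplitude 0.
(|10⟩, |11⟩): (a, b) = (1, 0) → (1/√2, 1/√2)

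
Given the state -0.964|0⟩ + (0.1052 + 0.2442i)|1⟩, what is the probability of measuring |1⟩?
0.0707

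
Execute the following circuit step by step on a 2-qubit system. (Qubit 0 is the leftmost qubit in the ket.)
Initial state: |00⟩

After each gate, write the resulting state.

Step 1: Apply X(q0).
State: |10⟩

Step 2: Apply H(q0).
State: 1/√2|00⟩ - 1/√2|10⟩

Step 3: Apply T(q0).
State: 1/√2|00⟩ + (-1/2 - (1/2)i)|10⟩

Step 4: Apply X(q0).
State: (-1/2 - (1/2)i)|00⟩ + 1/√2|10⟩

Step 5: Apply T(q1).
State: (-1/2 - (1/2)i)|00⟩ + 1/√2|10⟩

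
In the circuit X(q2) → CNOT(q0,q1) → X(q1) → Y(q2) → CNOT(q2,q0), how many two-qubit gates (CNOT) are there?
2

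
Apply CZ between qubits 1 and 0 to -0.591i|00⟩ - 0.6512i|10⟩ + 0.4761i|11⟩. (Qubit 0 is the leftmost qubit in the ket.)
-0.591i|00⟩ - 0.6512i|10⟩ - 0.4761i|11⟩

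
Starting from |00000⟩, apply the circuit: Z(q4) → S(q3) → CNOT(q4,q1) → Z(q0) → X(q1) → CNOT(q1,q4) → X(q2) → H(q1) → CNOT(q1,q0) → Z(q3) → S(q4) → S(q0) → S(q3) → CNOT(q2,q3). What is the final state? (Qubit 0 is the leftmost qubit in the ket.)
(1/√2)i|00111⟩ + 1/√2|11111⟩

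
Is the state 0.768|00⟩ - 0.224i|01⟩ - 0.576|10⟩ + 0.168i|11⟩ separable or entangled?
Separable

Writing the state as a|00⟩ + b|01⟩ + c|10⟩ + d|11⟩, it is a product state iff ad − bc = 0.
Here (a, b, c, d) = (0.768, -0.224i, -0.576, 0.168i): ad − bc = (0.768)(0.168i) − (-0.224i)(-0.576) = 0, so the state is separable.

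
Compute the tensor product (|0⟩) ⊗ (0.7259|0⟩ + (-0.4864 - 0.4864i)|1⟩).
0.7259|00⟩ + (-0.4864 - 0.4864i)|01⟩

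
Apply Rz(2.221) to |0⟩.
(0.4442 - 0.8959i)|0⟩

Rz(2.221) = [[e^(−iθ/2), 0], [0, e^(iθ/2)]] with e^(±iθ/2) = cos(θ/2) ± i·sin(θ/2); θ = 2.221, cos(θ/2) ≈ 0.444214, sin(θ/2) ≈ 0.895921.
With a = amp(|0⟩) = 1 and b = amp(|1⟩) = 0:
new amp(|0⟩) = (0.444214 - 0.895921i)·a = (0.4442 - 0.8959i)
new amp(|1⟩) = (0.444214 + 0.895921i)·b = 0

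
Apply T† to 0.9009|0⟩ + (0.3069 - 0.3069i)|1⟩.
0.9009|0⟩ - 0.434i|1⟩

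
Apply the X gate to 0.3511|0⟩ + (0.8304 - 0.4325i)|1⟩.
(0.8304 - 0.4325i)|0⟩ + 0.3511|1⟩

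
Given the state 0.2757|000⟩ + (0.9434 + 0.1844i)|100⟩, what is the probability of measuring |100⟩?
0.924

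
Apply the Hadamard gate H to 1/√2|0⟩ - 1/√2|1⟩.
|1⟩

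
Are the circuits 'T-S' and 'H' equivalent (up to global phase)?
No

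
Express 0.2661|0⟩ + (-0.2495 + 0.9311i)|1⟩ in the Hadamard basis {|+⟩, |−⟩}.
(0.01174 + 0.6584i)|+⟩ + (0.3646 - 0.6584i)|−⟩

With |ψ⟩ = α|0⟩ + β|1⟩, the Hadamard-basis coefficients are ⟨+|ψ⟩ = (α + β)/√2 and ⟨−|ψ⟩ = (α − β)/√2.
Here α = 0.2661, β = (-0.2495 + 0.9311i): (α + β)/√2 = (0.01174 + 0.6584i), (α − β)/√2 = (0.3646 - 0.6584i).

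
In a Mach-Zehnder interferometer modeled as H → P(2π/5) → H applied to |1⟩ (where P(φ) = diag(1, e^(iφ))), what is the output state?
(0.3455 - 0.4755i)|0⟩ + (0.6545 + 0.4755i)|1⟩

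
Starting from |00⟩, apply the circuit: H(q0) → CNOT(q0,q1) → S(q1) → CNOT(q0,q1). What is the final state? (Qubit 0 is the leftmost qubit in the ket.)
1/√2|00⟩ + (1/√2)i|10⟩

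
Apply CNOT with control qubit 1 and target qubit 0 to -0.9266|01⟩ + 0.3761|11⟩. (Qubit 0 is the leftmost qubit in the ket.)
0.3761|01⟩ - 0.9266|11⟩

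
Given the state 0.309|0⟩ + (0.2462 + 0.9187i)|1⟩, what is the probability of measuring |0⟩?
0.09548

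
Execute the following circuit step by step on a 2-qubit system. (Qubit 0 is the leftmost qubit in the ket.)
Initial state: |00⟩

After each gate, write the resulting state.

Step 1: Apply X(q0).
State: |10⟩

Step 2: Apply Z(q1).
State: |10⟩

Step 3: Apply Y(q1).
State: i|11⟩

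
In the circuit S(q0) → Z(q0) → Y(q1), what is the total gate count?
3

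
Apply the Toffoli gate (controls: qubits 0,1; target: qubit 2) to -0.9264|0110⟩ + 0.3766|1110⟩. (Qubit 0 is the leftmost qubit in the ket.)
-0.9264|0110⟩ + 0.3766|1100⟩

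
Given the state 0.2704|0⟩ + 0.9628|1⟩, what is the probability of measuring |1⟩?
0.927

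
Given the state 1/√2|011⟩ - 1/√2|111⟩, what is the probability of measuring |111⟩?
1/2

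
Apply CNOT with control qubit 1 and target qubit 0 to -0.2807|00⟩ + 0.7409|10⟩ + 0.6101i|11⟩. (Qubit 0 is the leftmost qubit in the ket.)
-0.2807|00⟩ + 0.6101i|01⟩ + 0.7409|10⟩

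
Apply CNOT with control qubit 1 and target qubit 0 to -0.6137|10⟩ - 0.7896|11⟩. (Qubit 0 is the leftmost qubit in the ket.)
-0.7896|01⟩ - 0.6137|10⟩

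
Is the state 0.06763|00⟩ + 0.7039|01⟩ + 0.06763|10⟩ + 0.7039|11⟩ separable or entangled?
Separable

Writing the state as a|00⟩ + b|01⟩ + c|10⟩ + d|11⟩, it is a product state iff ad − bc = 0.
Here (a, b, c, d) = (0.06763, 0.7039, 0.06763, 0.7039): ad − bc = (0.06763)(0.7039) − (0.7039)(0.06763) = 0, so the state is separable.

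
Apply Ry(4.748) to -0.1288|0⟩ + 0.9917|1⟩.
-0.596|0⟩ - 0.8031|1⟩

Ry(4.748) = [[cos(θ/2), −sin(θ/2)], [sin(θ/2), cos(θ/2)]]; θ = 4.748, cos(θ/2) ≈ -0.719584, sin(θ/2) ≈ 0.694405.
With a = amp(|0⟩) = -0.1288 and b = amp(|1⟩) = 0.9917:
new amp(|0⟩) = (-0.719584)·a + (-0.694405)·b = -0.596
new amp(|1⟩) = (0.694405)·a + (-0.719584)·b = -0.8031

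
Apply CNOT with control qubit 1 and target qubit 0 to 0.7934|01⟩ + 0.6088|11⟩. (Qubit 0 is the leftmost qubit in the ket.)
0.6088|01⟩ + 0.7934|11⟩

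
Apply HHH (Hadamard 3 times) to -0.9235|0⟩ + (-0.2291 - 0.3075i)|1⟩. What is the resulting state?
(-0.815 - 0.2174i)|0⟩ + (-0.491 + 0.2174i)|1⟩

H² = I, so H^3 = H: a single Hadamard. With (a, b) = (-0.9235, (-0.2291 - 0.3075i)), H gives ((a + b)/√2, (a − b)/√2) = ((-0.815 - 0.2174i), (-0.491 + 0.2174i)).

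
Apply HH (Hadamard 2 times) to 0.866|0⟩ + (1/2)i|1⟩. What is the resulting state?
0.866|0⟩ + (1/2)i|1⟩

H² = I, so an even number of Hadamards cancels: H^2 = I and the state is unchanged.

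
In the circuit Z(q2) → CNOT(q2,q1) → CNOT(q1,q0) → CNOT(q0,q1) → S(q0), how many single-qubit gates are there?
2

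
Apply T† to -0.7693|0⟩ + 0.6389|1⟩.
-0.7693|0⟩ + (0.4518 - 0.4518i)|1⟩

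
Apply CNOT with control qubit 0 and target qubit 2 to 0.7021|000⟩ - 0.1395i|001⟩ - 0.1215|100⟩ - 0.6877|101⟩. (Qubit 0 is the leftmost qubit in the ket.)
0.7021|000⟩ - 0.1395i|001⟩ - 0.6877|100⟩ - 0.1215|101⟩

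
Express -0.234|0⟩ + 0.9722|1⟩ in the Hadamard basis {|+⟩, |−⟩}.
0.522|+⟩ - 0.8529|−⟩

With |ψ⟩ = α|0⟩ + β|1⟩, the Hadamard-basis coefficients are ⟨+|ψ⟩ = (α + β)/√2 and ⟨−|ψ⟩ = (α − β)/√2.
Here α = -0.234, β = 0.9722: (α + β)/√2 = 0.522, (α − β)/√2 = -0.8529.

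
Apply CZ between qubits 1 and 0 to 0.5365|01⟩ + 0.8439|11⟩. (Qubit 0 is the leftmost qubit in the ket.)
0.5365|01⟩ - 0.8439|11⟩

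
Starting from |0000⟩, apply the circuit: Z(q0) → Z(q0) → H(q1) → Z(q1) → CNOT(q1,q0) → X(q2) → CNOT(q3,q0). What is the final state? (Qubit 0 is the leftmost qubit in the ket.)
1/√2|0010⟩ - 1/√2|1110⟩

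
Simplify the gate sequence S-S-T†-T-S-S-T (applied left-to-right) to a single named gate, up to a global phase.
T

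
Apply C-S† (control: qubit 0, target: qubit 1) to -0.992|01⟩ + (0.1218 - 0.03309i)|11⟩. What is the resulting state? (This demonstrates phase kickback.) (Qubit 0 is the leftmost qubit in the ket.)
-0.992|01⟩ + (-0.03309 - 0.1218i)|11⟩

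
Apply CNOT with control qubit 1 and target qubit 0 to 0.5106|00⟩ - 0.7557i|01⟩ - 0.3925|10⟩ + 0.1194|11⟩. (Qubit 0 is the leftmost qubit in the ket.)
0.5106|00⟩ + 0.1194|01⟩ - 0.3925|10⟩ - 0.7557i|11⟩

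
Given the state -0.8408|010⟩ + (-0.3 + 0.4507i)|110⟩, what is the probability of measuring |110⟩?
0.2931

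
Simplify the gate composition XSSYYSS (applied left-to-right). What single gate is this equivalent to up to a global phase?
X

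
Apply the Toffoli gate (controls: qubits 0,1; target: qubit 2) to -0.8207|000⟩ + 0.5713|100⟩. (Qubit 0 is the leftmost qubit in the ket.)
-0.8207|000⟩ + 0.5713|100⟩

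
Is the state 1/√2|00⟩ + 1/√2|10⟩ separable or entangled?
Separable

Writing the state as a|00⟩ + b|01⟩ + c|10⟩ + d|11⟩, it is a product state iff ad − bc = 0.
Here (a, b, c, d) = (1/√2, 0, 1/√2, 0): ad − bc = (1/√2)(0) − (0)(1/√2) = 0, so the state is separable.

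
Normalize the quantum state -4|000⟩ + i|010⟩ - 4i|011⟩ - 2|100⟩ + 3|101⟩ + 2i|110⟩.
-0.5657|000⟩ + 0.1414i|010⟩ - 0.5657i|011⟩ - 0.2828|100⟩ + 0.4243|101⟩ + 0.2828i|110⟩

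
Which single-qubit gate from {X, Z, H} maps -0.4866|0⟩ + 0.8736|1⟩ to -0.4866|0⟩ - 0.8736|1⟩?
Z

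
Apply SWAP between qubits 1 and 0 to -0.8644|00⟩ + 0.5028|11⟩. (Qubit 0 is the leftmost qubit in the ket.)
-0.8644|00⟩ + 0.5028|11⟩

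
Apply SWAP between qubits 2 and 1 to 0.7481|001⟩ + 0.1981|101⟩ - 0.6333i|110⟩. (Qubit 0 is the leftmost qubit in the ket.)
0.7481|010⟩ - 0.6333i|101⟩ + 0.1981|110⟩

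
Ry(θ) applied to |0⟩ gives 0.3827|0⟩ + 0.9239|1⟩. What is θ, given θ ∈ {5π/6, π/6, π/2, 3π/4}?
3π/4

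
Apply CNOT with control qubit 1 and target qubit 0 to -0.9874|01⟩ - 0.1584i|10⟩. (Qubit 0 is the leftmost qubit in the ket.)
-0.1584i|10⟩ - 0.9874|11⟩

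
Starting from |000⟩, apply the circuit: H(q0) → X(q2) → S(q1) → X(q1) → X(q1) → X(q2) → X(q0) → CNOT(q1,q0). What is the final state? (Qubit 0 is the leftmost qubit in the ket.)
1/√2|000⟩ + 1/√2|100⟩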